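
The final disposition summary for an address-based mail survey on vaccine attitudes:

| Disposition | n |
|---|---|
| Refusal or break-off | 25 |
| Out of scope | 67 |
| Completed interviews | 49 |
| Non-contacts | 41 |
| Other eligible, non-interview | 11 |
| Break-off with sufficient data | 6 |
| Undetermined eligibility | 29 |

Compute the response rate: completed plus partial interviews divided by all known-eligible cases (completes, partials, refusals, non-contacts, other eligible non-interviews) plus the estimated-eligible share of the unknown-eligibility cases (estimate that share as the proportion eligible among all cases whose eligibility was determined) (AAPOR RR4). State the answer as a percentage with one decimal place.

Top = 49 + 6 = 55
Determined eligible = 49 + 6 + 25 + 41 + 11 = 132
e = 132 / (132 + 67) = 132 / 199 = 0.6633
Estimated eligible among unknowns = 0.6633 × 29 = 19.24
Denom = 132 + 19.24 = 151.24
RR4 = 55 / 151.24 = 0.3637

36.4%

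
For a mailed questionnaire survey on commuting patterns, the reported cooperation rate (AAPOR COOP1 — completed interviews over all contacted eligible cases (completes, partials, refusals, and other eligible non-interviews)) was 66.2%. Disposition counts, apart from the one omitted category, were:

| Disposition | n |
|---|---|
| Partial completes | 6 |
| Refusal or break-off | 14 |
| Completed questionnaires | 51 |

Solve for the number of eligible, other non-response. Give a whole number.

COOP1 = 51 / D = 0.662
D = 51 / 0.662 = 77.0
Remaining denominator categories sum to 71
eligible, other non-response = 77.0 − 71 ≈ 6

6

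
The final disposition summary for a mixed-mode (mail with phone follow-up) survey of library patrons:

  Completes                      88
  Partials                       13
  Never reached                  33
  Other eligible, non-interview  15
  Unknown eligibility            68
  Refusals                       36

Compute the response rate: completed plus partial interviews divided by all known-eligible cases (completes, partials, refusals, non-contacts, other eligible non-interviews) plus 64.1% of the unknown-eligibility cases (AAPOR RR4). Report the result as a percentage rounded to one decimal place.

Numerator → 88 + 13 = 101
Determined eligible → 88 + 13 + 36 + 33 + 15 = 185
Eligible share of unknowns → 0.6410 × 68 = 43.59
Denominator → 185 + 43.59 = 228.59
RR4 = 101 / 228.59 = 0.4418

44.2%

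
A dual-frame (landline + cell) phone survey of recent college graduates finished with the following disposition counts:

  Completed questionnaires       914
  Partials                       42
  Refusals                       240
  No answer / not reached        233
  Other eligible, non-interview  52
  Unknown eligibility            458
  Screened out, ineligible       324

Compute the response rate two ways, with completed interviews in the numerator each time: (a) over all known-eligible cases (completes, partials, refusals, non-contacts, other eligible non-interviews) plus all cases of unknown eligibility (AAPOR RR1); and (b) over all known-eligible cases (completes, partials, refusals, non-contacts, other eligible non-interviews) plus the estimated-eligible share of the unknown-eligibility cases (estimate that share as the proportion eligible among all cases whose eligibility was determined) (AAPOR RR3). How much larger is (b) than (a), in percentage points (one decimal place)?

2.1

Numerator = 914
Denominator = 914 + 42 + 240 + 233 + 52 + 458 = 1939
RR1 = 914 / 1939 = 0.4714
Eligible (known) = 914 + 42 + 240 + 233 + 52 = 1481
e = 1481 / (1481 + 324) = 1481 / 1805 = 0.8205
Eligible share of unknowns = 0.8205 × 458 = 375.79
Denominator = 1481 + 375.79 = 1856.79
RR3 = 914 / 1856.79 = 0.4922
Difference = 49.22 − 47.14 = 2.08 percentage points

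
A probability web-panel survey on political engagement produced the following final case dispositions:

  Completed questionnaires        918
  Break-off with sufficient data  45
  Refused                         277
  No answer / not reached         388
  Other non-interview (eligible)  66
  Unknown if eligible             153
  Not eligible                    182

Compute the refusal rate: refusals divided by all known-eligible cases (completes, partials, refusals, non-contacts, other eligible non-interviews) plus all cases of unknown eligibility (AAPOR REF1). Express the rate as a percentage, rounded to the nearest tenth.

15.0%

Numerator: 277
Denominator: 918 + 45 + 277 + 388 + 66 + 153 = 1847
REF1 = 277 / 1847 = 0.1500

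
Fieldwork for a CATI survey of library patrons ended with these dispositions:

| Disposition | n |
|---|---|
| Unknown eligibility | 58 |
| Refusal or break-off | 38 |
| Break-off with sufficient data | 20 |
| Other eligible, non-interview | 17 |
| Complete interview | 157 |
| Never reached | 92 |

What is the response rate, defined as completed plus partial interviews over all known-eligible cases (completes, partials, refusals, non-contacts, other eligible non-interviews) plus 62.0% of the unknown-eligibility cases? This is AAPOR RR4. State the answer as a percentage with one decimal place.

49.2%

Numerator = 157 + 20 = 177
Determined eligible = 157 + 20 + 38 + 92 + 17 = 324
Eligible share of unknowns = 0.6200 × 58 = 35.96
Base = 324 + 35.96 = 359.96
RR4 = 177 / 359.96 = 0.4917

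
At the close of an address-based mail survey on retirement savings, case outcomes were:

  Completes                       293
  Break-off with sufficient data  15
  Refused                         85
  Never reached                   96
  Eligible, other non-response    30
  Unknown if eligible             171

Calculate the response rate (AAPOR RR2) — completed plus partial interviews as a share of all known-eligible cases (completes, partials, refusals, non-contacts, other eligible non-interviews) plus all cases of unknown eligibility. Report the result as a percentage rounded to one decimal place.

Top = 293 + 15 = 308
Denom = 293 + 15 + 85 + 96 + 30 + 171 = 690
RR2 = 308 / 690 = 0.4464

44.6%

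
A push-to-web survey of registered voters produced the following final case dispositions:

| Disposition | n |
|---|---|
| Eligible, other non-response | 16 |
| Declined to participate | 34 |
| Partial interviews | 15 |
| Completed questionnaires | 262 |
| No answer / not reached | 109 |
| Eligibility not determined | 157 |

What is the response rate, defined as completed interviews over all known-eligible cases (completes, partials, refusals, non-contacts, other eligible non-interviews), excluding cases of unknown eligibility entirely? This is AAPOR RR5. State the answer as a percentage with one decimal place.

Top: 262
Base: 262 + 15 + 34 + 109 + 16 = 436
RR5 = 262 / 436 = 0.6009

60.1%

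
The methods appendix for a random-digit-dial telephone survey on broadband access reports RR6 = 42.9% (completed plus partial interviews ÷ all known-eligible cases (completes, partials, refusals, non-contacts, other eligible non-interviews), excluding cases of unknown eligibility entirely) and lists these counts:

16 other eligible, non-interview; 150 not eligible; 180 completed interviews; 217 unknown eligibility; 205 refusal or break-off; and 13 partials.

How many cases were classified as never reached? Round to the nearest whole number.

36

Num: 180 + 13 = 193
RR6 = 193 / D = 0.429
D = 193 / 0.429 = 449.9
Other denominator terms total 414
never reached = 449.9 − 414 ≈ 36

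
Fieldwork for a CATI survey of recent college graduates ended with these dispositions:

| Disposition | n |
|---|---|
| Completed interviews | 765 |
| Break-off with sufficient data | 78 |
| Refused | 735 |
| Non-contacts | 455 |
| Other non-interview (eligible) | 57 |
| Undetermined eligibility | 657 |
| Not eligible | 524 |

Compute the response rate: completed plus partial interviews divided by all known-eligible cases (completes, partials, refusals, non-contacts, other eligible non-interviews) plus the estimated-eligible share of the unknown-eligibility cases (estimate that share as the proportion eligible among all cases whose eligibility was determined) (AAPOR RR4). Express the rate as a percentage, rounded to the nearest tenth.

Numerator: 765 + 78 = 843
Eligible (known): 765 + 78 + 735 + 455 + 57 = 2090
e = 2090 / (2090 + 524) = 2090 / 2614 = 0.7995
Estimated eligible among unknowns: 0.7995 × 657 = 525.27
Base: 2090 + 525.27 = 2615.27
RR4 = 843 / 2615.27 = 0.3223

32.2%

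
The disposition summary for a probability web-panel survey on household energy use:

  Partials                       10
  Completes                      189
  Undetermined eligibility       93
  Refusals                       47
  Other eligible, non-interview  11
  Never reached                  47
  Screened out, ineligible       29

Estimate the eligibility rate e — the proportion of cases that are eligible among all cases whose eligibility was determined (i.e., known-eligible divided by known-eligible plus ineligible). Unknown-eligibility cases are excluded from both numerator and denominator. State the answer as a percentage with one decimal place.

91.3%

Known eligible → 189 + 10 + 47 + 47 + 11 = 304
e = 304 / (304 + 29) = 304 / 333 = 0.9129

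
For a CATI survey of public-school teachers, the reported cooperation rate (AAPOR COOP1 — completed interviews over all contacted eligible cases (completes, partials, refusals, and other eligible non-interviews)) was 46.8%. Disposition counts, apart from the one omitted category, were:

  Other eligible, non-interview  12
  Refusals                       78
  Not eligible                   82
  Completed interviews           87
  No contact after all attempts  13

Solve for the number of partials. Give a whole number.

9

COOP1 = 87 / D = 0.468
D = 87 / 0.468 = 185.9
Remaining denominator categories sum to 177
partials = 185.9 − 177 ≈ 9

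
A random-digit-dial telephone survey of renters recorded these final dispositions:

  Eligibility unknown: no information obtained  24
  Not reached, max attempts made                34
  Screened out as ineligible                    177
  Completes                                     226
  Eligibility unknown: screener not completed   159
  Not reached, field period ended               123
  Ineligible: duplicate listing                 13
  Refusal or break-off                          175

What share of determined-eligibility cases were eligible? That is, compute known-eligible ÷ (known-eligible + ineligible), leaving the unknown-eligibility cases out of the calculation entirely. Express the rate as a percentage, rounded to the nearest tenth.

74.6%

No contact after all attempts = 123 + 34 = 157
Unknown if eligible = 159 + 24 = 183
Not eligible = 177 + 13 = 190
Known eligible: 226 + 175 + 157 = 558
e = 558 / (558 + 190) = 558 / 748 = 0.7460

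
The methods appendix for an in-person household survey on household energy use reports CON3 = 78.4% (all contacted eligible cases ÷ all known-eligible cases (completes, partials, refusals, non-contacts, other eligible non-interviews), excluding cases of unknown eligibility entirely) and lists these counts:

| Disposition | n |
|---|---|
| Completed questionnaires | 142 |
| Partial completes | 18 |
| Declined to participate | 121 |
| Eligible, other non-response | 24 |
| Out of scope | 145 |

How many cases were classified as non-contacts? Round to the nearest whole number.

Top = 142 + 18 + 121 + 24 = 305
CON3 = 305 / D = 0.784
D = 305 / 0.784 = 389.0
Other denominator terms total 305
non-contacts = 389.0 − 305 ≈ 84

84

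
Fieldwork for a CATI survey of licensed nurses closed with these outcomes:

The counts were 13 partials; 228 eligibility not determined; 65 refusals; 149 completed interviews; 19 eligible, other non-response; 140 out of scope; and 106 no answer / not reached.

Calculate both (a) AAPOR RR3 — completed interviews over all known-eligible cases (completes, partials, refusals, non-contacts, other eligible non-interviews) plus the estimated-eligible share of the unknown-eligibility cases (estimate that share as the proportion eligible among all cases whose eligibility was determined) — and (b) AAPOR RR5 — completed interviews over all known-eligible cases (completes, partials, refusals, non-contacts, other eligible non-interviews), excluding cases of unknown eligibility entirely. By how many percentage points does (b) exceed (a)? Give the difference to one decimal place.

Num → 149
Known eligible → 149 + 13 + 65 + 106 + 19 = 352
e = 352 / (352 + 140) = 352 / 492 = 0.7154
e × U → 0.7154 × 228 = 163.11
Base → 352 + 163.11 = 515.11
RR3 = 149 / 515.11 = 0.2893
Base → 149 + 13 + 65 + 106 + 19 = 352
RR5 = 149 / 352 = 0.4233
Difference = 42.33 − 28.93 = 13.40 percentage points

13.4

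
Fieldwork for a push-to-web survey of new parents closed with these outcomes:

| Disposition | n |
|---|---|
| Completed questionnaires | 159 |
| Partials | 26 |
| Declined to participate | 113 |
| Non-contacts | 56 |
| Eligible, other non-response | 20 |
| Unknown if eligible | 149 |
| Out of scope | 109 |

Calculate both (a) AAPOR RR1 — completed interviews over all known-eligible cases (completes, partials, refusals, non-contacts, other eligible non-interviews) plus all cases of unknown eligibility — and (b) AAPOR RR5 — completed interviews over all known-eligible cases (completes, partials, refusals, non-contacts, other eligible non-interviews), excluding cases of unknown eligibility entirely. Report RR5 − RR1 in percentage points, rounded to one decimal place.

12.1

Num = 159
Base = 159 + 26 + 113 + 56 + 20 + 149 = 523
RR1 = 159 / 523 = 0.3040
Base = 159 + 26 + 113 + 56 + 20 = 374
RR5 = 159 / 374 = 0.4251
Difference = 42.51 − 30.40 = 12.11 percentage points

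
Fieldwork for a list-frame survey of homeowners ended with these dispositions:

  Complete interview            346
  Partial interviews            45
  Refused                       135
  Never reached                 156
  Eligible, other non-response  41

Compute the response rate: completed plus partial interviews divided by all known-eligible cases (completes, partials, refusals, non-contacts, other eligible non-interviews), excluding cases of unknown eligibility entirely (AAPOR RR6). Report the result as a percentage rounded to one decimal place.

Top: 346 + 45 = 391
Base: 346 + 45 + 135 + 156 + 41 = 723
RR6 = 391 / 723 = 0.5408

54.1%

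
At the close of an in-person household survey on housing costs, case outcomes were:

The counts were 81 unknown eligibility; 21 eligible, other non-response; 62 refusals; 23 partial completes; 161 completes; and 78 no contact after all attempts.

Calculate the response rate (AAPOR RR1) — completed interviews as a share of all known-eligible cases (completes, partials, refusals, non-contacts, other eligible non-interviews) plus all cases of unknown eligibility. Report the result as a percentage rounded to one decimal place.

37.8%

Numerator → 161
Denominator → 161 + 23 + 62 + 78 + 21 + 81 = 426
RR1 = 161 / 426 = 0.3779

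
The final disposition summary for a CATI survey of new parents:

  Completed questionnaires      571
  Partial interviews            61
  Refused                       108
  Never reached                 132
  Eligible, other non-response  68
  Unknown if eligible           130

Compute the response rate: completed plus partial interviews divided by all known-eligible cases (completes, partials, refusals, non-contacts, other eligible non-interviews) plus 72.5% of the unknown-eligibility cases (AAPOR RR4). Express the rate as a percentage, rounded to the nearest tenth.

Numerator → 571 + 61 = 632
Known eligible → 571 + 61 + 108 + 132 + 68 = 940
Eligible share of unknowns → 0.7250 × 130 = 94.25
Denominator → 940 + 94.25 = 1034.25
RR4 = 632 / 1034.25 = 0.6111

61.1%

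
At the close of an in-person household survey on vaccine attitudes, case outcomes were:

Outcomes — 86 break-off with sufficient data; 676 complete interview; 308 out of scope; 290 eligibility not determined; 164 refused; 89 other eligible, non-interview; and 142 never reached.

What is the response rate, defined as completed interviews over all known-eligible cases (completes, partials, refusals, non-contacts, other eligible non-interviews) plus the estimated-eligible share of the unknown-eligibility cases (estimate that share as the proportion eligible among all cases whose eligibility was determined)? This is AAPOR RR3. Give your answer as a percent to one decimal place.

Top → 676
Eligible (known) → 676 + 86 + 164 + 142 + 89 = 1157
e = 1157 / (1157 + 308) = 1157 / 1465 = 0.7898
e × U → 0.7898 × 290 = 229.04
Denominator → 1157 + 229.04 = 1386.04
RR3 = 676 / 1386.04 = 0.4877

48.8%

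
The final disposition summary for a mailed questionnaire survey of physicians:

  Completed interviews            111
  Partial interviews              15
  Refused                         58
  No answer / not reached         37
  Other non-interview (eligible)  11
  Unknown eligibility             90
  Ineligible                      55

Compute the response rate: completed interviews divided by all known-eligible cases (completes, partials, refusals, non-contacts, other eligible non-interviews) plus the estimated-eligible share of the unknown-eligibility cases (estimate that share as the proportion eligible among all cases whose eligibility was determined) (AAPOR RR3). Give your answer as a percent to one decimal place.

Numerator = 111
Known eligible = 111 + 15 + 58 + 37 + 11 = 232
e = 232 / (232 + 55) = 232 / 287 = 0.8084
Estimated eligible among unknowns = 0.8084 × 90 = 72.76
Denom = 232 + 72.76 = 304.76
RR3 = 111 / 304.76 = 0.3642

36.4%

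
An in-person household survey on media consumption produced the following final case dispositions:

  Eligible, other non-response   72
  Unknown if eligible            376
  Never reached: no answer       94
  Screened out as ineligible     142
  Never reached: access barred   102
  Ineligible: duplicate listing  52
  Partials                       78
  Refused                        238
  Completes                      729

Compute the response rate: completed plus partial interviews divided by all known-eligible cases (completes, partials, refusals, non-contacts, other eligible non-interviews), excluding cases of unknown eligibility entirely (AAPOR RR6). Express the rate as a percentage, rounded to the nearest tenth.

61.5%

No answer / not reached = 94 + 102 = 196
Out of scope = 142 + 52 = 194
Numerator: 729 + 78 = 807
Denom: 729 + 78 + 238 + 196 + 72 = 1313
RR6 = 807 / 1313 = 0.6146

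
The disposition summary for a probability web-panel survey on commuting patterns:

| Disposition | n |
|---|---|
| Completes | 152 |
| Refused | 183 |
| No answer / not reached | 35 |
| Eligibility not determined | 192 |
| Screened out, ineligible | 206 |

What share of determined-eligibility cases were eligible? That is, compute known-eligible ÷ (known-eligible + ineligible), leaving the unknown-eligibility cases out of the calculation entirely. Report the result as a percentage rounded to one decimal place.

64.2%

Determined eligible: 152 + 183 + 35 = 370
e = 370 / (370 + 206) = 370 / 576 = 0.6424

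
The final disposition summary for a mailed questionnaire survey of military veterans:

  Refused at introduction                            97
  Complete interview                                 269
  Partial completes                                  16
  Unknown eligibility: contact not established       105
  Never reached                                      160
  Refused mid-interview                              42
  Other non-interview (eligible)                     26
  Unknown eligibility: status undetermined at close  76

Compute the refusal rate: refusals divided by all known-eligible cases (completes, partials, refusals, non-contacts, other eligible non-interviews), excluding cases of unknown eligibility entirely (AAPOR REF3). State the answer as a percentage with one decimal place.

Refusals = 97 + 42 = 139
Eligibility not determined = 105 + 76 = 181
Top → 139
Denominator → 269 + 16 + 139 + 160 + 26 = 610
REF3 = 139 / 610 = 0.2279

22.8%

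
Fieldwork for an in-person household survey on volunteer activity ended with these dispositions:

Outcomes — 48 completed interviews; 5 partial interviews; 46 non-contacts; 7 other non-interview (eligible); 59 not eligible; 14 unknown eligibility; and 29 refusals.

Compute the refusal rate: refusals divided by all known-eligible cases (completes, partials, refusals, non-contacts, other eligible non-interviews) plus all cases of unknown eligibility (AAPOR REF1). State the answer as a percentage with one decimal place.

Top → 29
Denominator → 48 + 5 + 29 + 46 + 7 + 14 = 149
REF1 = 29 / 149 = 0.1946

19.5%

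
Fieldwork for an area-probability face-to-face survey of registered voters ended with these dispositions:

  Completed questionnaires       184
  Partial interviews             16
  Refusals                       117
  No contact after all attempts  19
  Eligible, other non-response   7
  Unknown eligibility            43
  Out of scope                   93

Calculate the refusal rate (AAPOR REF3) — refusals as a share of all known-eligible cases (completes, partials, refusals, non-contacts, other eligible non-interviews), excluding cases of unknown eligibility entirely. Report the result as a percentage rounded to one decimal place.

34.1%

Top: 117
Denom: 184 + 16 + 117 + 19 + 7 = 343
REF3 = 117 / 343 = 0.3411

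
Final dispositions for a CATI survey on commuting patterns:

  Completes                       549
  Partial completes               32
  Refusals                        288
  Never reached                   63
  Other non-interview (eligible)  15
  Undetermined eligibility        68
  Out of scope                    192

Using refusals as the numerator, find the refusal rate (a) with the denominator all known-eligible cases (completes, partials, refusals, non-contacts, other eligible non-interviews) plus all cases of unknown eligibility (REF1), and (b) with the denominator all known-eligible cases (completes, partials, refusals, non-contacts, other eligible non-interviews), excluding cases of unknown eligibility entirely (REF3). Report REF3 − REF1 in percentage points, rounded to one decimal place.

2.0

Num → 288
Denom → 549 + 32 + 288 + 63 + 15 + 68 = 1015
REF1 = 288 / 1015 = 0.2837
Denom → 549 + 32 + 288 + 63 + 15 = 947
REF3 = 288 / 947 = 0.3041
Difference = 30.41 − 28.37 = 2.04 percentage points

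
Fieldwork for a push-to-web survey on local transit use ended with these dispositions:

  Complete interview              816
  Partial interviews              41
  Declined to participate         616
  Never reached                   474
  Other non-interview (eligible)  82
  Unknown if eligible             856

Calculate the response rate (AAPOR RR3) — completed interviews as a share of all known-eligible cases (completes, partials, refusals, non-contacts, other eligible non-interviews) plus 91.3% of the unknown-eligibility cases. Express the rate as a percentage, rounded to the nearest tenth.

Numerator → 816
Eligible (known) → 816 + 41 + 616 + 474 + 82 = 2029
Eligible share of unknowns → 0.9130 × 856 = 781.53
Denom → 2029 + 781.53 = 2810.53
RR3 = 816 / 2810.53 = 0.2903

29.0%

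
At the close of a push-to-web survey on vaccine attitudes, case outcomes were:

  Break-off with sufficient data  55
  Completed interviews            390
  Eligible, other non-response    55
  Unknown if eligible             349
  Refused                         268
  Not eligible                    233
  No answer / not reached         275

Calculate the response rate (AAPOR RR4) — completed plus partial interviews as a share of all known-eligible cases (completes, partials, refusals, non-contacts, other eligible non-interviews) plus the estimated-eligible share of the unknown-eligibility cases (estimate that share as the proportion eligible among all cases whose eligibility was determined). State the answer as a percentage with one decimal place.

33.5%

Top → 390 + 55 = 445
Eligible (known) → 390 + 55 + 268 + 275 + 55 = 1043
e = 1043 / (1043 + 233) = 1043 / 1276 = 0.8174
e × U → 0.8174 × 349 = 285.27
Denominator → 1043 + 285.27 = 1328.27
RR4 = 445 / 1328.27 = 0.3350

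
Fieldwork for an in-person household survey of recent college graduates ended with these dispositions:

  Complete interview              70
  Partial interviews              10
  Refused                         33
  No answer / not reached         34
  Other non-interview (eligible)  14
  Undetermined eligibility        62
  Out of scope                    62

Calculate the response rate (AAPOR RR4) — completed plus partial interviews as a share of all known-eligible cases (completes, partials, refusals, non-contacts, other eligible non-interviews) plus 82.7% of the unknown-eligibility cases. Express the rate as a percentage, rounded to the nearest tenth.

37.7%

Numerator: 70 + 10 = 80
Known eligible: 70 + 10 + 33 + 34 + 14 = 161
Estimated eligible among unknowns: 0.8270 × 62 = 51.27
Denominator: 161 + 51.27 = 212.27
RR4 = 80 / 212.27 = 0.3769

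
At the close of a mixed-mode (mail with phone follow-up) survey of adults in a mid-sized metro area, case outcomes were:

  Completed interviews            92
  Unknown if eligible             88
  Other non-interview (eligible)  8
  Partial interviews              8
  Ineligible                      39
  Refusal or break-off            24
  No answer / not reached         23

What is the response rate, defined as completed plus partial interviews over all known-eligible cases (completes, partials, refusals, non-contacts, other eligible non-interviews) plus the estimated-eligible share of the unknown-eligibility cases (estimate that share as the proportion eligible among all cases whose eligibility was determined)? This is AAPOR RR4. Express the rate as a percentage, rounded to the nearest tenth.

Num → 92 + 8 = 100
Known eligible → 92 + 8 + 24 + 23 + 8 = 155
e = 155 / (155 + 39) = 155 / 194 = 0.7990
Eligible share of unknowns → 0.7990 × 88 = 70.31
Base → 155 + 70.31 = 225.31
RR4 = 100 / 225.31 = 0.4438

44.4%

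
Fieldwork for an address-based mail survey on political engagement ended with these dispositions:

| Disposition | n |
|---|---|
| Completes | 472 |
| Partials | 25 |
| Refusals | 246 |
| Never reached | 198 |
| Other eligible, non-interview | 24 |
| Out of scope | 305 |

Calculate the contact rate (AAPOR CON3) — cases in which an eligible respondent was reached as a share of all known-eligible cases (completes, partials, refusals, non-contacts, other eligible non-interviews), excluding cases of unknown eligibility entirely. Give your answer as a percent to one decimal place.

Top: 472 + 25 + 246 + 24 = 767
Base: 472 + 25 + 246 + 198 + 24 = 965
CON3 = 767 / 965 = 0.7948

79.5%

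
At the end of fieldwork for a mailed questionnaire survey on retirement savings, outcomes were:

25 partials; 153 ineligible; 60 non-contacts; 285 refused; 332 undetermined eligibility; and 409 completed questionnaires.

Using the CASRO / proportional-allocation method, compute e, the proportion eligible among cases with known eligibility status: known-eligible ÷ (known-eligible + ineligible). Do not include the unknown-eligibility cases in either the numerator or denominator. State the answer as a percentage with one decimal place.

Known eligible = 409 + 25 + 285 + 60 = 779
e = 779 / (779 + 153) = 779 / 932 = 0.8358

83.6%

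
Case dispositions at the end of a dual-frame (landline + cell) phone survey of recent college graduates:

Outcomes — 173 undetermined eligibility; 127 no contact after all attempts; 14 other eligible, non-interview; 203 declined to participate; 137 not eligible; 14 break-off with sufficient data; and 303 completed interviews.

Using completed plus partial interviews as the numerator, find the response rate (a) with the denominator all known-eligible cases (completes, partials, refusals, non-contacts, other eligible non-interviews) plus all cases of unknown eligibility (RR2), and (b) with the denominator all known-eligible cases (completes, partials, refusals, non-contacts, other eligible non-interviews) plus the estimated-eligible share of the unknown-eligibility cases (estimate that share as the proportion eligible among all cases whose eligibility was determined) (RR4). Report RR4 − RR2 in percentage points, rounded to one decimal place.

Num = 303 + 14 = 317
Base = 303 + 14 + 203 + 127 + 14 + 173 = 834
RR2 = 317 / 834 = 0.3801
Known eligible = 303 + 14 + 203 + 127 + 14 = 661
e = 661 / (661 + 137) = 661 / 798 = 0.8283
Estimated eligible among unknowns = 0.8283 × 173 = 143.30
Base = 661 + 143.30 = 804.30
RR4 = 317 / 804.30 = 0.3941
Difference = 39.41 − 38.01 = 1.40 percentage points

1.4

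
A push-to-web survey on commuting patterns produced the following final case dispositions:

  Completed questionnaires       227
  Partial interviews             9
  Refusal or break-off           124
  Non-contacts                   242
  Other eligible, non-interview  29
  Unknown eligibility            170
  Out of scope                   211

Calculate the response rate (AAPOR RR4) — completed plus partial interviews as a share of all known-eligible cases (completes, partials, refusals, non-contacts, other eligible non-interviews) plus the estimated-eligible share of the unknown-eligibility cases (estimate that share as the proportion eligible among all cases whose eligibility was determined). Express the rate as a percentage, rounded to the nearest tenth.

Numerator → 227 + 9 = 236
Eligible (known) → 227 + 9 + 124 + 242 + 29 = 631
e = 631 / (631 + 211) = 631 / 842 = 0.7494
Estimated eligible among unknowns → 0.7494 × 170 = 127.40
Denom → 631 + 127.40 = 758.40
RR4 = 236 / 758.40 = 0.3112

31.1%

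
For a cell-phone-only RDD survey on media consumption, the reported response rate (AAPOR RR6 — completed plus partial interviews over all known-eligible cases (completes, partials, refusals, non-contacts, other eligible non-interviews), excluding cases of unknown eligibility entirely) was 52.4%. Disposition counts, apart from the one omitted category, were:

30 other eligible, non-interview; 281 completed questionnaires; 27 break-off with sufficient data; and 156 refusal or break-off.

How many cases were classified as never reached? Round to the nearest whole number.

Num → 281 + 27 = 308
RR6 = 308 / D = 0.524
D = 308 / 0.524 = 587.8
Rest of base = 494
never reached = 587.8 − 494 ≈ 94

94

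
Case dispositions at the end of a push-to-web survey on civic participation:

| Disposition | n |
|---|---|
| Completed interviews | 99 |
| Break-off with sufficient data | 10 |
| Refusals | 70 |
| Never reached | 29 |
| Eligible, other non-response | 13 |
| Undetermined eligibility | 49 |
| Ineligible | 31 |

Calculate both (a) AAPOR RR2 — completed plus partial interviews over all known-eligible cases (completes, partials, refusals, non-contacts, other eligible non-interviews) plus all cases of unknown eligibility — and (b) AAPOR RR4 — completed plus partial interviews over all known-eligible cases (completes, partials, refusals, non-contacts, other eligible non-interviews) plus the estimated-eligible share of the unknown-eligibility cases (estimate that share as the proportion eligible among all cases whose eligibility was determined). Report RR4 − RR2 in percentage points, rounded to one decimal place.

0.9

Top: 99 + 10 = 109
Base: 99 + 10 + 70 + 29 + 13 + 49 = 270
RR2 = 109 / 270 = 0.4037
Known eligible: 99 + 10 + 70 + 29 + 13 = 221
e = 221 / (221 + 31) = 221 / 252 = 0.8770
e × U: 0.8770 × 49 = 42.97
Base: 221 + 42.97 = 263.97
RR4 = 109 / 263.97 = 0.4129
Difference = 41.29 − 40.37 = 0.92 percentage points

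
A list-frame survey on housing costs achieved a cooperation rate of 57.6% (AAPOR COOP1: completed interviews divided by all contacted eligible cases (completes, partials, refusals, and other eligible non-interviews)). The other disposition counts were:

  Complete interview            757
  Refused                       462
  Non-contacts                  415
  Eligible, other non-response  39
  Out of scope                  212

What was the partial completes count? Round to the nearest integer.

COOP1 = 757 / D = 0.576
D = 757 / 0.576 = 1314.2
Remaining denominator categories sum to 1258
partial completes = 1314.2 − 1258 ≈ 56

56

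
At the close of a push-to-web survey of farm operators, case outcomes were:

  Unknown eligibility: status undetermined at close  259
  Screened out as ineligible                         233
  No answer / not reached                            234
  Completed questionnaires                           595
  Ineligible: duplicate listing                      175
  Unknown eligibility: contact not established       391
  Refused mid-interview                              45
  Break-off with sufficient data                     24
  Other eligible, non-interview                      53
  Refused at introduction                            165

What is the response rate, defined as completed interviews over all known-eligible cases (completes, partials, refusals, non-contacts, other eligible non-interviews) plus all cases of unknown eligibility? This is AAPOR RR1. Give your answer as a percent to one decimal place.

33.7%

Declined to participate = 165 + 45 = 210
Eligibility not determined = 391 + 259 = 650
Not eligible = 233 + 175 = 408
Top: 595
Denom: 595 + 24 + 210 + 234 + 53 + 650 = 1766
RR1 = 595 / 1766 = 0.3369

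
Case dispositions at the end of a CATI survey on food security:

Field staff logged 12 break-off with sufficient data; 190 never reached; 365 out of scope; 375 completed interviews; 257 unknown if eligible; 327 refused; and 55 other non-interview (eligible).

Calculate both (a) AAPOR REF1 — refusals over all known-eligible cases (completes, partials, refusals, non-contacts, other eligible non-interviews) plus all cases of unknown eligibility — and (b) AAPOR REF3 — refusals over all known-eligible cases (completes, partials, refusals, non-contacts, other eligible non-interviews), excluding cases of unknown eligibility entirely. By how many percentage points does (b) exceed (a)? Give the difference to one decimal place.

7.2

Numerator = 327
Denominator = 375 + 12 + 327 + 190 + 55 + 257 = 1216
REF1 = 327 / 1216 = 0.2689
Denominator = 375 + 12 + 327 + 190 + 55 = 959
REF3 = 327 / 959 = 0.3410
Difference = 34.10 − 26.89 = 7.21 percentage points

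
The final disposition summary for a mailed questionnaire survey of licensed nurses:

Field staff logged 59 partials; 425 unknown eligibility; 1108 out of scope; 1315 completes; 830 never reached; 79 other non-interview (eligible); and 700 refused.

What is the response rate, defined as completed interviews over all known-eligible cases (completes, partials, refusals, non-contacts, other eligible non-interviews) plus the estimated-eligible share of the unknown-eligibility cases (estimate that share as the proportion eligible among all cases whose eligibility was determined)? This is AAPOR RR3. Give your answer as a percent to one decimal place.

39.9%

Top → 1315
Determined eligible → 1315 + 59 + 700 + 830 + 79 = 2983
e = 2983 / (2983 + 1108) = 2983 / 4091 = 0.7292
Estimated eligible among unknowns → 0.7292 × 425 = 309.91
Base → 2983 + 309.91 = 3292.91
RR3 = 1315 / 3292.91 = 0.3993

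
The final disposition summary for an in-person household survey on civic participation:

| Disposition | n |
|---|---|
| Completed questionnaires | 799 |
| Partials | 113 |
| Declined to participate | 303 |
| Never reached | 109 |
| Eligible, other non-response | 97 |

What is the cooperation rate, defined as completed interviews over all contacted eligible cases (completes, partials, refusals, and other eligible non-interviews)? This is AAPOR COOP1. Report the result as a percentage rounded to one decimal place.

Top = 799
Denom = 799 + 113 + 303 + 97 = 1312
COOP1 = 799 / 1312 = 0.6090

60.9%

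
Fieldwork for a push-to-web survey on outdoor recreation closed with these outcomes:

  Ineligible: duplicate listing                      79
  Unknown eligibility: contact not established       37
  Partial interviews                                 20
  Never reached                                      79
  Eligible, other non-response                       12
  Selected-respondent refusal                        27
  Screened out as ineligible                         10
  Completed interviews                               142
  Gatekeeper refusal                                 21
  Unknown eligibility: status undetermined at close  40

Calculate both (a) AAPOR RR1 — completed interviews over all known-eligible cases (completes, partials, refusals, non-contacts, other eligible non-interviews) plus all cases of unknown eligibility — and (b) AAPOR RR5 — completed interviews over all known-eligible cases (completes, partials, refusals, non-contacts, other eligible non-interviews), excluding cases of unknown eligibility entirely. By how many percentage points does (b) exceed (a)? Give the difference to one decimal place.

9.6

Refusals = 21 + 27 = 48
Unknown eligibility = 37 + 40 = 77
Not eligible = 10 + 79 = 89
Top → 142
Denominator → 142 + 20 + 48 + 79 + 12 + 77 = 378
RR1 = 142 / 378 = 0.3757
Denominator → 142 + 20 + 48 + 79 + 12 = 301
RR5 = 142 / 301 = 0.4718
Difference = 47.18 − 37.57 = 9.61 percentage points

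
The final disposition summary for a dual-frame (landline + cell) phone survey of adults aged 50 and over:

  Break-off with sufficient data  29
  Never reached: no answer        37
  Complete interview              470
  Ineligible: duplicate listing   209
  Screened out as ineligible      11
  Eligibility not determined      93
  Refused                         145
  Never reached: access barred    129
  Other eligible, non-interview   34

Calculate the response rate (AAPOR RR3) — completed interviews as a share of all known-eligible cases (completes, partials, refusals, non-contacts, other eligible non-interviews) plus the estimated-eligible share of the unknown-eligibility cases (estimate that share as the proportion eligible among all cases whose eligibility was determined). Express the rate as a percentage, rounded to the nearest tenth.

51.2%

No contact after all attempts = 37 + 129 = 166
Ineligible = 11 + 209 = 220
Top = 470
Determined eligible = 470 + 29 + 145 + 166 + 34 = 844
e = 844 / (844 + 220) = 844 / 1064 = 0.7932
e × U = 0.7932 × 93 = 73.77
Base = 844 + 73.77 = 917.77
RR3 = 470 / 917.77 = 0.5121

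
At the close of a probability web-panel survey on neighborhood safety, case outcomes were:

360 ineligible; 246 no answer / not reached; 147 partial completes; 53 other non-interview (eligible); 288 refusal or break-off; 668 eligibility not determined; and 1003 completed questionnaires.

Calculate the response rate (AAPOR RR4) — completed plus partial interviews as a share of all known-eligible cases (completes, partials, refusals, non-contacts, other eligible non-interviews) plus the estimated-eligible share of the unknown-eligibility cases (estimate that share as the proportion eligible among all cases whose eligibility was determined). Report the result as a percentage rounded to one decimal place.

Num: 1003 + 147 = 1150
Eligible (known): 1003 + 147 + 288 + 246 + 53 = 1737
e = 1737 / (1737 + 360) = 1737 / 2097 = 0.8283
Estimated eligible among unknowns: 0.8283 × 668 = 553.30
Denom: 1737 + 553.30 = 2290.30
RR4 = 1150 / 2290.30 = 0.5021

50.2%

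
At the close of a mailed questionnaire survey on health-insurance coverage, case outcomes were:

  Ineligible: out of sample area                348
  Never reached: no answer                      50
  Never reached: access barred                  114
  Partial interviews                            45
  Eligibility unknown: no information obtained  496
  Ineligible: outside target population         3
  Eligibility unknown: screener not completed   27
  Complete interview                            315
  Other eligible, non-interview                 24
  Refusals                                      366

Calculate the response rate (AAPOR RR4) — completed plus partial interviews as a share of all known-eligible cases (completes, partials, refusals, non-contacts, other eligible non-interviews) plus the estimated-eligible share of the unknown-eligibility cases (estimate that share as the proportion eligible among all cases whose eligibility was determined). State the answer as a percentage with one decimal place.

Non-contacts = 50 + 114 = 164
Undetermined eligibility = 27 + 496 = 523
Out of scope = 3 + 348 = 351
Numerator: 315 + 45 = 360
Known eligible: 315 + 45 + 366 + 164 + 24 = 914
e = 914 / (914 + 351) = 914 / 1265 = 0.7225
e × U: 0.7225 × 523 = 377.87
Denom: 914 + 377.87 = 1291.87
RR4 = 360 / 1291.87 = 0.2787

27.9%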